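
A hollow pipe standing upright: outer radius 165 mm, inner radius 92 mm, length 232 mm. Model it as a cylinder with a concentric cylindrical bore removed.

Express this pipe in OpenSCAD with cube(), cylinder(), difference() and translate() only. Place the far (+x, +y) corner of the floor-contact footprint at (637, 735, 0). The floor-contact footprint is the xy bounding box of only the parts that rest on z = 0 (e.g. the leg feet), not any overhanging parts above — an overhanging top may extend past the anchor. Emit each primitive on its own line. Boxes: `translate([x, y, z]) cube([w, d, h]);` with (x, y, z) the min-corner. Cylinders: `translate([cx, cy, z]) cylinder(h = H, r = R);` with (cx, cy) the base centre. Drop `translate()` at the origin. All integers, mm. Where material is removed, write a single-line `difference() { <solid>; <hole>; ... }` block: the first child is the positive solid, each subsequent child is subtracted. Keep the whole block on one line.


difference() { translate([472, 570, 0]) cylinder(h = 232, r = 165); translate([472, 570, 0]) cylinder(h = 232, r = 92); }


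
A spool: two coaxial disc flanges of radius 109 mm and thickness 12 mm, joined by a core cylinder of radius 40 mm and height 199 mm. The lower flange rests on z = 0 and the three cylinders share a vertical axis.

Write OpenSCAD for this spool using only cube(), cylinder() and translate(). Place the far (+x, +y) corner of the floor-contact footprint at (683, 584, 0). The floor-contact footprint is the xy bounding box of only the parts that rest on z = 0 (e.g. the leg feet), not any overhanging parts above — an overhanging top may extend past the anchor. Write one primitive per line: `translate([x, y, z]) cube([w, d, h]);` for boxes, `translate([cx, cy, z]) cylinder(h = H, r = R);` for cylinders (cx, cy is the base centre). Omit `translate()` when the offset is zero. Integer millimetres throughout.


translate([574, 475, 0]) cylinder(h = 12, r = 109);
translate([574, 475, 12]) cylinder(h = 199, r = 40);
translate([574, 475, 211]) cylinder(h = 12, r = 109);


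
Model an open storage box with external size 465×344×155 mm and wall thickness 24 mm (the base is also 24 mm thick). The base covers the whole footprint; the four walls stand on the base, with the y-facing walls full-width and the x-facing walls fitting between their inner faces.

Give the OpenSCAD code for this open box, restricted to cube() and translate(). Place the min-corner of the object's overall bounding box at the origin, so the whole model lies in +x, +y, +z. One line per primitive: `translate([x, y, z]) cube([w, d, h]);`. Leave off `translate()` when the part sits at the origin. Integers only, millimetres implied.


cube([465, 344, 24]);
translate([0, 0, 24]) cube([465, 24, 131]);
translate([0, 320, 24]) cube([465, 24, 131]);
translate([0, 24, 24]) cube([24, 296, 131]);
translate([441, 24, 24]) cube([24, 296, 131]);


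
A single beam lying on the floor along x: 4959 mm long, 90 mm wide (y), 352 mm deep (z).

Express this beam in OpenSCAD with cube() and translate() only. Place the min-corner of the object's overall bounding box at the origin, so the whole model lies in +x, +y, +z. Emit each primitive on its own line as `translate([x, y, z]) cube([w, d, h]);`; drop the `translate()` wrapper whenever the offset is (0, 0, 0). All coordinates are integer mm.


cube([4959, 90, 352]);


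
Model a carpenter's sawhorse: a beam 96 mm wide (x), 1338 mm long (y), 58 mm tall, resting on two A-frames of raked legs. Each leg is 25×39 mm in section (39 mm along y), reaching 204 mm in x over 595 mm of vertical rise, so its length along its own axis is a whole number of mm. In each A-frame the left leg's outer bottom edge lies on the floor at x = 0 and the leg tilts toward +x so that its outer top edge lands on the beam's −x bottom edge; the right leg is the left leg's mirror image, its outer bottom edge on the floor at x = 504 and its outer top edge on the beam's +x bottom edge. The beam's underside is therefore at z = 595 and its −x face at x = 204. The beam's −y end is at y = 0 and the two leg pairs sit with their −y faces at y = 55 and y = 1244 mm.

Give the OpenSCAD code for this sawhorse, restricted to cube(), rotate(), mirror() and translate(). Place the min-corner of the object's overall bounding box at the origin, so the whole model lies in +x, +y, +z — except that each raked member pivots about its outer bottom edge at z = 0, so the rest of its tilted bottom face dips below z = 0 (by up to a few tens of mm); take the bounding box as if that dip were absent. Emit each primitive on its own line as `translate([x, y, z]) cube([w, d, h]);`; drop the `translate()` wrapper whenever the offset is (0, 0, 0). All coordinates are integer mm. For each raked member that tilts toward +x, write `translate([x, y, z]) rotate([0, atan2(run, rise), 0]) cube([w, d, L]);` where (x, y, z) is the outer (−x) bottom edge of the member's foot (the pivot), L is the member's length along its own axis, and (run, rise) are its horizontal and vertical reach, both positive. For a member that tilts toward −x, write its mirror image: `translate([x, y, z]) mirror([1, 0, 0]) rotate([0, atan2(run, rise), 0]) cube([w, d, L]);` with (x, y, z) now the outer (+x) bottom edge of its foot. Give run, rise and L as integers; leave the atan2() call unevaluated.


translate([204, 0, 595]) cube([96, 1338, 58]);
translate([0, 55, 0]) rotate([0, atan2(204, 595), 0]) cube([25, 39, 629]);
translate([504, 55, 0]) mirror([1, 0, 0]) rotate([0, atan2(204, 595), 0]) cube([25, 39, 629]);
translate([0, 1244, 0]) rotate([0, atan2(204, 595), 0]) cube([25, 39, 629]);
translate([504, 1244, 0]) mirror([1, 0, 0]) rotate([0, atan2(204, 595), 0]) cube([25, 39, 629]);


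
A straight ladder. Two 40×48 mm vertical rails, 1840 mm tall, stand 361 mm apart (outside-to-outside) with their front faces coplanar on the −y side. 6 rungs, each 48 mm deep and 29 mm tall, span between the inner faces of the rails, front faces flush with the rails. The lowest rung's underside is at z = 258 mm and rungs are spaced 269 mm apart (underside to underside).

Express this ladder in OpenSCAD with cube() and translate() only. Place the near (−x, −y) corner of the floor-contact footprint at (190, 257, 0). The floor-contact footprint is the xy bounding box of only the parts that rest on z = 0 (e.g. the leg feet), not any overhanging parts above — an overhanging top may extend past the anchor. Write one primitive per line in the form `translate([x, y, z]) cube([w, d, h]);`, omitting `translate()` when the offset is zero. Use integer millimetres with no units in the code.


translate([190, 257, 0]) cube([40, 48, 1840]);
translate([511, 257, 0]) cube([40, 48, 1840]);
translate([230, 257, 258]) cube([281, 48, 29]);
translate([230, 257, 527]) cube([281, 48, 29]);
translate([230, 257, 796]) cube([281, 48, 29]);
translate([230, 257, 1065]) cube([281, 48, 29]);
translate([230, 257, 1334]) cube([281, 48, 29]);
translate([230, 257, 1603]) cube([281, 48, 29]);


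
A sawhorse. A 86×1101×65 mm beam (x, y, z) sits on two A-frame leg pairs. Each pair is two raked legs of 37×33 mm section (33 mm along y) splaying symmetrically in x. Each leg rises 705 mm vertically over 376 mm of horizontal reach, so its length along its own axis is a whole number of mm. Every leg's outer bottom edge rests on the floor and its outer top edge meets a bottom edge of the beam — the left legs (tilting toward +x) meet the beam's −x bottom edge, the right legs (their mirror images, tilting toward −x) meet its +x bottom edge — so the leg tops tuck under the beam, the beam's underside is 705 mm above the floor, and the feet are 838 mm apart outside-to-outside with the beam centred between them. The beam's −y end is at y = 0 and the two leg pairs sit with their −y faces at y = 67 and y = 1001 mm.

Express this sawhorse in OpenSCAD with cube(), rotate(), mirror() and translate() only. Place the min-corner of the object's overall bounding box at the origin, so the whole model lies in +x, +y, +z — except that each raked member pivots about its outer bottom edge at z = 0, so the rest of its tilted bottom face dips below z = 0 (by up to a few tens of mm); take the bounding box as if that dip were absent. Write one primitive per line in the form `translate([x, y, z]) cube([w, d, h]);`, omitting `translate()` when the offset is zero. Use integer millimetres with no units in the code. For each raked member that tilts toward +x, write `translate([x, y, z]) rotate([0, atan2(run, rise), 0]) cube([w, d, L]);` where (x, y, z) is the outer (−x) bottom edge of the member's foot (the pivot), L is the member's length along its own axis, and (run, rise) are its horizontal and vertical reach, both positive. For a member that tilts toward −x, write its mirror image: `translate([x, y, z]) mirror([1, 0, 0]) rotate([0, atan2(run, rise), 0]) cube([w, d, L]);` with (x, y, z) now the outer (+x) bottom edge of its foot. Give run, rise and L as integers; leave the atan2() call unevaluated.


translate([376, 0, 705]) cube([86, 1101, 65]);
translate([0, 67, 0]) rotate([0, atan2(376, 705), 0]) cube([37, 33, 799]);
translate([838, 67, 0]) mirror([1, 0, 0]) rotate([0, atan2(376, 705), 0]) cube([37, 33, 799]);
translate([0, 1001, 0]) rotate([0, atan2(376, 705), 0]) cube([37, 33, 799]);
translate([838, 1001, 0]) mirror([1, 0, 0]) rotate([0, atan2(376, 705), 0]) cube([37, 33, 799]);


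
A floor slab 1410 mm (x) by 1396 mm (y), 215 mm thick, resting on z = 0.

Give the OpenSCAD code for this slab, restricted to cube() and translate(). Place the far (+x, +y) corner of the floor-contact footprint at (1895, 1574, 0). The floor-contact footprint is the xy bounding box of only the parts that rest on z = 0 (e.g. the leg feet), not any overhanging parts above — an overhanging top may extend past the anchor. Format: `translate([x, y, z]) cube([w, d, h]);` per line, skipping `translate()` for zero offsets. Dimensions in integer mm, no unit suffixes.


translate([485, 178, 0]) cube([1410, 1396, 215]);


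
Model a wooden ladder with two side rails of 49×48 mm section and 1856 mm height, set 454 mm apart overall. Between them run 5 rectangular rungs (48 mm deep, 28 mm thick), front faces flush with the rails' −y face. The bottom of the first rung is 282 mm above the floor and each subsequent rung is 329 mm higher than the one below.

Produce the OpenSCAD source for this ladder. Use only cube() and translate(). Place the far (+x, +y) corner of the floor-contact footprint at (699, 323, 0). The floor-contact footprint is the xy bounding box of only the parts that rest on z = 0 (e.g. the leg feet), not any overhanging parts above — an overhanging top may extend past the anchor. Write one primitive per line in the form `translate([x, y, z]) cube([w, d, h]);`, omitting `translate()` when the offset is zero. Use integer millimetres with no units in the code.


// rung span = 454 - 2*49 = 356
// rung[k] z = 282 + k*329
translate([245, 275, 0]) cube([49, 48, 1856]);
translate([650, 275, 0]) cube([49, 48, 1856]);
translate([294, 275, 282]) cube([356, 48, 28]);
translate([294, 275, 611]) cube([356, 48, 28]);
translate([294, 275, 940]) cube([356, 48, 28]);
translate([294, 275, 1269]) cube([356, 48, 28]);
translate([294, 275, 1598]) cube([356, 48, 28]);


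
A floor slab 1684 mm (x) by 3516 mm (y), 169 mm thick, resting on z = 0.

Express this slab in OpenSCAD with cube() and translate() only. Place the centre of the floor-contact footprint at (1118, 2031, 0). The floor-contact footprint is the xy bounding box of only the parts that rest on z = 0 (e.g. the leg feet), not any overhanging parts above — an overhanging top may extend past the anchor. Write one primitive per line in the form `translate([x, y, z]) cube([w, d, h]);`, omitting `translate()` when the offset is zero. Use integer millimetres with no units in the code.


translate([276, 273, 0]) cube([1684, 3516, 169]);


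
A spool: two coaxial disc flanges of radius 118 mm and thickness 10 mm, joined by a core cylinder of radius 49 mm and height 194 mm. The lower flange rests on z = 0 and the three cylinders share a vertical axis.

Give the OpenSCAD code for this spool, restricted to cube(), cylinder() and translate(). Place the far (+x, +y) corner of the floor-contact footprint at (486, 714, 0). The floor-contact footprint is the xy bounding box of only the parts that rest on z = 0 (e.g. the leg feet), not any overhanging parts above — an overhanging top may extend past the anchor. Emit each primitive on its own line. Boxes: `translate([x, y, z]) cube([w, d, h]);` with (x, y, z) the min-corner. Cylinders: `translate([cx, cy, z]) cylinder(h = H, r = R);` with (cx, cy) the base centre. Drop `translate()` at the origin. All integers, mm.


translate([368, 596, 0]) cylinder(h = 10, r = 118);
translate([368, 596, 10]) cylinder(h = 194, r = 49);
translate([368, 596, 204]) cylinder(h = 10, r = 118);


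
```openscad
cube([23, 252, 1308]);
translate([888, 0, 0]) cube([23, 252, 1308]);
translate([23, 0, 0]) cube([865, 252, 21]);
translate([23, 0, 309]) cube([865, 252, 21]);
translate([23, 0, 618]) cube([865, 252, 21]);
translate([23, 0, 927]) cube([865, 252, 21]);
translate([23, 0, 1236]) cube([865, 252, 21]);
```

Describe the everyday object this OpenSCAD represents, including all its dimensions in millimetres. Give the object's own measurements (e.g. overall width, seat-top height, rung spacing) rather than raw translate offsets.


An open bookshelf. Two side panels, each 23 mm thick, 252 mm deep and 1308 mm tall, stand 911 mm apart (outside-to-outside). Between them sit 5 shelves, each 21 mm thick and 252 mm deep, spanning the full gap between the sides. The bottom shelf rests on the floor (its underside at z = 0) and the clear gap between one shelf's top and the next shelf's underside is 288 mm.


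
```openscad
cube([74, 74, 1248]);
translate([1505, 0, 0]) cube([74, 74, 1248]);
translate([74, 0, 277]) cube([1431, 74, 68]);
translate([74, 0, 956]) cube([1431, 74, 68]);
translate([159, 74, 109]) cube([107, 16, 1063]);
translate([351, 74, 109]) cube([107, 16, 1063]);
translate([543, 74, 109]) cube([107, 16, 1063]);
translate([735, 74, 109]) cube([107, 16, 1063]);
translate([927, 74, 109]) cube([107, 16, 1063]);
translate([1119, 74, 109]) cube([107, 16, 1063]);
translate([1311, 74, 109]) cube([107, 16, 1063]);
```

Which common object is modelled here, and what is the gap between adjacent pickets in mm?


A fence section. The picket gap is 85 mm.

Two posts, two rails, 7 pickets — a fence section. Span 1431 mm holds 7 pickets of 107 mm with 8 equal gaps: ⌊(1431 − 7·107) / 8⌋ = 85 mm.


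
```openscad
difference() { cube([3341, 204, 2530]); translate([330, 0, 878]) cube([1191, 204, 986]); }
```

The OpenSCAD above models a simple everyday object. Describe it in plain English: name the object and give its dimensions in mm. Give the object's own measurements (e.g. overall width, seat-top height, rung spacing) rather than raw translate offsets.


A wall 3341 mm long (x), 204 mm thick (y), 2530 mm tall, with a rectangular window opening cut through it. The opening is 1191 mm wide and 986 mm tall; its sill is at z = 878 mm and its near (−x) edge is 330 mm from the wall's −x end. The opening passes through the full wall thickness.


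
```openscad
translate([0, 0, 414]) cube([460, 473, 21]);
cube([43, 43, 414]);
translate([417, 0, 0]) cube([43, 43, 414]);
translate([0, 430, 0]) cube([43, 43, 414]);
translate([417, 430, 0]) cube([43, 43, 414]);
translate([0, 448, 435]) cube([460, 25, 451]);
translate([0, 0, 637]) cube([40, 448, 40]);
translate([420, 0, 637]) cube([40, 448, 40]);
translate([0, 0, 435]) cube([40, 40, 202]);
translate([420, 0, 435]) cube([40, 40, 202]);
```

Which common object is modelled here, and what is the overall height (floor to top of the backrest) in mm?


A chair. The overall height is 886 mm.

A slab on four corner posts with a tall panel at the back — a chair. The seat slab sits at z = 414 with thickness 21, and the 451 mm backrest starts at the seat top, so the overall height is 414 + 21 + 451 = 886 mm.


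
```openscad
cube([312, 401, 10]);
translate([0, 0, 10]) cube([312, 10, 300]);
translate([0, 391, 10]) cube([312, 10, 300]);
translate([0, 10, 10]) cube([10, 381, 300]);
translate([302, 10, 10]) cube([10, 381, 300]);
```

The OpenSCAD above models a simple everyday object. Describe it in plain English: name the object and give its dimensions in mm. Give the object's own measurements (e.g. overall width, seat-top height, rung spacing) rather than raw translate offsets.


An open-topped rectangular box: outside dimensions 312×401×310 mm, with a uniform wall and base thickness of 10 mm. The base is a full 312×401 slab on the floor; four walls sit on top of the base. The front and back walls (the −y and +y sides) span the full width; the two side walls fit between them.


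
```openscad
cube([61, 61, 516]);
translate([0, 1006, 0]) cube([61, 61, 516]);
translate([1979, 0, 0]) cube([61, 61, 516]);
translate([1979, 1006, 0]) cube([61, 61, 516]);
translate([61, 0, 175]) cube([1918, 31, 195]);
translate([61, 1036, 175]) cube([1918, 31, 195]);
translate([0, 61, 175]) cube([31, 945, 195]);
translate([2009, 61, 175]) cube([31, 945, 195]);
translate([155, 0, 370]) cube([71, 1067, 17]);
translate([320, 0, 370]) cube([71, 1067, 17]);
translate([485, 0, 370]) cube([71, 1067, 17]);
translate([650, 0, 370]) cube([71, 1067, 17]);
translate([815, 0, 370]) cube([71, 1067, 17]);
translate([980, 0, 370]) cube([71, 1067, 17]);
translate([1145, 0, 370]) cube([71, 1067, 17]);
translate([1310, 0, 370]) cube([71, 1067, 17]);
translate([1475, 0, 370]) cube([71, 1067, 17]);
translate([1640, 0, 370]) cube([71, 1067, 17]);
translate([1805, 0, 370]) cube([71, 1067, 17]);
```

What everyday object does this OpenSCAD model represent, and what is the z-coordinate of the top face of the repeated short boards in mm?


A bed frame. The slat-top height is 387 mm.

Four posts, four rails, and a row of slats — a bed frame. Slats sit on the rails at z = 175 + 195 = 370; with slat thickness 17, the top is 387 mm.


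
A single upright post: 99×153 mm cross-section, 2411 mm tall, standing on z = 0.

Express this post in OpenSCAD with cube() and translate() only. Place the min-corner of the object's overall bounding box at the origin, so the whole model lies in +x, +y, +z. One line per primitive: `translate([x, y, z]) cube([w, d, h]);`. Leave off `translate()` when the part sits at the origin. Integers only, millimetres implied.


cube([99, 153, 2411]);


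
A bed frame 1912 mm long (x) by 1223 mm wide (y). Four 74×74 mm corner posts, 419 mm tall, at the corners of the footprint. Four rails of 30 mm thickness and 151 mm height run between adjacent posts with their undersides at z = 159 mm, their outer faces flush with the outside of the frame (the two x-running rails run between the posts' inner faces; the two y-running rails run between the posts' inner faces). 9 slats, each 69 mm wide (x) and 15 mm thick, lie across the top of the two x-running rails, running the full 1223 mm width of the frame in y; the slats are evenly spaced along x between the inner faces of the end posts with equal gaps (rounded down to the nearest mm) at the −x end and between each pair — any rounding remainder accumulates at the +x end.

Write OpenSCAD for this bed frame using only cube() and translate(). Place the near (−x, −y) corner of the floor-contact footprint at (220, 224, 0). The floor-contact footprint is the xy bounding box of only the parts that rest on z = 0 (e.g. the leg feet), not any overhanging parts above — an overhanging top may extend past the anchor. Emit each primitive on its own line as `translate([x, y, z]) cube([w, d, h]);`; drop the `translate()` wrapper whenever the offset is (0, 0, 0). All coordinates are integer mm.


translate([220, 224, 0]) cube([74, 74, 419]);
translate([220, 1373, 0]) cube([74, 74, 419]);
translate([2058, 224, 0]) cube([74, 74, 419]);
translate([2058, 1373, 0]) cube([74, 74, 419]);
translate([294, 224, 159]) cube([1764, 30, 151]);
translate([294, 1417, 159]) cube([1764, 30, 151]);
translate([220, 298, 159]) cube([30, 1075, 151]);
translate([2102, 298, 159]) cube([30, 1075, 151]);
translate([408, 224, 310]) cube([69, 1223, 15]);
translate([591, 224, 310]) cube([69, 1223, 15]);
translate([774, 224, 310]) cube([69, 1223, 15]);
translate([957, 224, 310]) cube([69, 1223, 15]);
translate([1140, 224, 310]) cube([69, 1223, 15]);
translate([1323, 224, 310]) cube([69, 1223, 15]);
translate([1506, 224, 310]) cube([69, 1223, 15]);
translate([1689, 224, 310]) cube([69, 1223, 15]);
translate([1872, 224, 310]) cube([69, 1223, 15]);


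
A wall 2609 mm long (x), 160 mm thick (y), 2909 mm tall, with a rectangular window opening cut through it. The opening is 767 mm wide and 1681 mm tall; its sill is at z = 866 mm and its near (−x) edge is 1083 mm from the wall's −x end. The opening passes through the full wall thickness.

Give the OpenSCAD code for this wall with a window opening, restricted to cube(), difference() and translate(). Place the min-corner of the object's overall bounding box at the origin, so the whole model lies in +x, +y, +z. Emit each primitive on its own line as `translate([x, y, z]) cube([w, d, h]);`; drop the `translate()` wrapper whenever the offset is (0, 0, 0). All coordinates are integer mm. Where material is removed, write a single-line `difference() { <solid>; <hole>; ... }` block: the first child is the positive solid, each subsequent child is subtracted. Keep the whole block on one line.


difference() { cube([2609, 160, 2909]); translate([1083, 0, 866]) cube([767, 160, 1681]); }


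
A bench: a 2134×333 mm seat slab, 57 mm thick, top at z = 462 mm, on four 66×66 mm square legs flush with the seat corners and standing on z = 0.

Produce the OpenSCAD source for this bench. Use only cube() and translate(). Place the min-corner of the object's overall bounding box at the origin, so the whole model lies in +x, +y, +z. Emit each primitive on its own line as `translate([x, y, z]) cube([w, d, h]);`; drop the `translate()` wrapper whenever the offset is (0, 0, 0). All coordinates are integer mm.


translate([0, 0, 405]) cube([2134, 333, 57]);
cube([66, 66, 405]);
translate([0, 267, 0]) cube([66, 66, 405]);
translate([2068, 0, 0]) cube([66, 66, 405]);
translate([2068, 267, 0]) cube([66, 66, 405]);


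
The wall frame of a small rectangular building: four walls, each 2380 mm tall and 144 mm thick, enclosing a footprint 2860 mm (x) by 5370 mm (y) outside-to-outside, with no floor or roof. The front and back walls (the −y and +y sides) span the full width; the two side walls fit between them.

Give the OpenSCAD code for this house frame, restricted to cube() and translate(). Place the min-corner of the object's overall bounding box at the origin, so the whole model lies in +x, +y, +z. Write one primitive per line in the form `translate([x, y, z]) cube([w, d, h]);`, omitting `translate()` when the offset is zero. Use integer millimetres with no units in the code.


cube([2860, 144, 2380]);
translate([0, 5226, 0]) cube([2860, 144, 2380]);
translate([0, 144, 0]) cube([144, 5082, 2380]);
translate([2716, 144, 0]) cube([144, 5082, 2380]);


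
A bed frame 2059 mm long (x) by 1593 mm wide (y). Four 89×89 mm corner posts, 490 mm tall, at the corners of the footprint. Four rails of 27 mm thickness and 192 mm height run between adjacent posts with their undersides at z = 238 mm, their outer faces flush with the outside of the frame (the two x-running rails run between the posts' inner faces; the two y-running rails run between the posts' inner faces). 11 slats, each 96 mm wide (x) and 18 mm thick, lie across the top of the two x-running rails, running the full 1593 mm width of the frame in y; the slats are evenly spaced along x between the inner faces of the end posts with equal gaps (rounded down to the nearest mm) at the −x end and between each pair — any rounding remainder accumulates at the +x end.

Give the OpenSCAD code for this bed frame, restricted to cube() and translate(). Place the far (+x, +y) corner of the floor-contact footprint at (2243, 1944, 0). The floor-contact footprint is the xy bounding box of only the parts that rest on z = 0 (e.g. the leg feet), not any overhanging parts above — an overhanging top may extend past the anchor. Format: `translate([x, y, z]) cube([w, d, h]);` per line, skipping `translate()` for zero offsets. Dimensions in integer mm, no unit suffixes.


translate([184, 351, 0]) cube([89, 89, 490]);
translate([184, 1855, 0]) cube([89, 89, 490]);
translate([2154, 351, 0]) cube([89, 89, 490]);
translate([2154, 1855, 0]) cube([89, 89, 490]);
translate([273, 351, 238]) cube([1881, 27, 192]);
translate([273, 1917, 238]) cube([1881, 27, 192]);
translate([184, 440, 238]) cube([27, 1415, 192]);
translate([2216, 440, 238]) cube([27, 1415, 192]);
translate([341, 351, 430]) cube([96, 1593, 18]);
translate([505, 351, 430]) cube([96, 1593, 18]);
translate([669, 351, 430]) cube([96, 1593, 18]);
translate([833, 351, 430]) cube([96, 1593, 18]);
translate([997, 351, 430]) cube([96, 1593, 18]);
translate([1161, 351, 430]) cube([96, 1593, 18]);
translate([1325, 351, 430]) cube([96, 1593, 18]);
translate([1489, 351, 430]) cube([96, 1593, 18]);
translate([1653, 351, 430]) cube([96, 1593, 18]);
translate([1817, 351, 430]) cube([96, 1593, 18]);
translate([1981, 351, 430]) cube([96, 1593, 18]);


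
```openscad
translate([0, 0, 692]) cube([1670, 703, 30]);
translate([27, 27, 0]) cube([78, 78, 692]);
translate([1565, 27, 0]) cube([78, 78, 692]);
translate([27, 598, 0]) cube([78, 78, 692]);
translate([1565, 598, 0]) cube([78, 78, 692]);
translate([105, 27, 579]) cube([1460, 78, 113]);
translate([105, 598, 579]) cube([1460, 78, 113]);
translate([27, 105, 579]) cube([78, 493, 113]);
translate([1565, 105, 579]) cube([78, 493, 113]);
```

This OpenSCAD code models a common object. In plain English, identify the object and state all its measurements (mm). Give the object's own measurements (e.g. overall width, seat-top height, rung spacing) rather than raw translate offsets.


A rectangular dining table. The top is 1670×703×30 mm with its upper surface at z = 722 mm. It stands on four 78×78 mm square legs, each inset 27 mm from the nearest pair of top edges, running from the floor to the underside of the top. Four apron rails, 78 mm thick and 113 mm tall, run between adjacent legs with their top edges flush with the underside of the top and their outer faces flush with the legs' outer faces.


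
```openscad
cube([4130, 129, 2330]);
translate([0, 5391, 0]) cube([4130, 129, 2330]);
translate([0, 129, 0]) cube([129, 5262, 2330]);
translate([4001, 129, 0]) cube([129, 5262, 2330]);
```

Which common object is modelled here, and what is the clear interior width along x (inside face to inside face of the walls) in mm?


A house (or room) frame. The interior width is 3872 mm.

Four 2330 mm walls enclosing a rectangle with no floor or roof — a room or house frame. Outside width is 4130 mm and wall thickness is 129 mm, so the interior width is 4130 − 2 × 129 = 3872 mm.


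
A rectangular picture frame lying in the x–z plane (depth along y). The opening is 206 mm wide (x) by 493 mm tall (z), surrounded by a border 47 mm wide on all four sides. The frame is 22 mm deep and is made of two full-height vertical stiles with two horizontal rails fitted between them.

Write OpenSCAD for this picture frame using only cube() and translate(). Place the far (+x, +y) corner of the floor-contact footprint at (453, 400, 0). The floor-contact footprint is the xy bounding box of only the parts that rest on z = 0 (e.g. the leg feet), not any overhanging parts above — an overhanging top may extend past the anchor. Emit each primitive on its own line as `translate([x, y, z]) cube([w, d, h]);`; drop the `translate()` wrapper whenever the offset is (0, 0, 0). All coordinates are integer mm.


translate([153, 378, 0]) cube([47, 22, 587]);
translate([406, 378, 0]) cube([47, 22, 587]);
translate([200, 378, 0]) cube([206, 22, 47]);
translate([200, 378, 540]) cube([206, 22, 47]);


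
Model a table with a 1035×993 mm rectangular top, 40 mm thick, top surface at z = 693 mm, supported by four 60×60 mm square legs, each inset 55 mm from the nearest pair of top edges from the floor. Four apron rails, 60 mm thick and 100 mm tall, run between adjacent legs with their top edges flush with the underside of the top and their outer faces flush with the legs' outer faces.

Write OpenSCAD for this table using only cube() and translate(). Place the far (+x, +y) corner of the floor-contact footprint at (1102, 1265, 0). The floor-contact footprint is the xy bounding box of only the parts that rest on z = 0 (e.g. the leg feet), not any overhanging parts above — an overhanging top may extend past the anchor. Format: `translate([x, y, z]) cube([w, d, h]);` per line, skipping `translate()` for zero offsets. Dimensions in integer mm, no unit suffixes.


translate([122, 327, 653]) cube([1035, 993, 40]);
translate([177, 382, 0]) cube([60, 60, 653]);
translate([1042, 382, 0]) cube([60, 60, 653]);
translate([177, 1205, 0]) cube([60, 60, 653]);
translate([1042, 1205, 0]) cube([60, 60, 653]);
translate([237, 382, 553]) cube([805, 60, 100]);
translate([237, 1205, 553]) cube([805, 60, 100]);
translate([177, 442, 553]) cube([60, 763, 100]);
translate([1042, 442, 553]) cube([60, 763, 100]);


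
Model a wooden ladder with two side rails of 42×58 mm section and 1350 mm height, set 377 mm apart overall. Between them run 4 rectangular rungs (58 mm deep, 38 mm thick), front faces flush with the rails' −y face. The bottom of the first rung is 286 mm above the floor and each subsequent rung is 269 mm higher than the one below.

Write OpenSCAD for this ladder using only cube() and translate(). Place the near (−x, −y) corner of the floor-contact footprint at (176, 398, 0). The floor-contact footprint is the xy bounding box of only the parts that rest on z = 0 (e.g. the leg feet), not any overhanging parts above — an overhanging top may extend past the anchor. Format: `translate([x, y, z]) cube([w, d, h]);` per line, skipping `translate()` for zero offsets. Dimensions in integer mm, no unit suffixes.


translate([176, 398, 0]) cube([42, 58, 1350]);
translate([511, 398, 0]) cube([42, 58, 1350]);
translate([218, 398, 286]) cube([293, 58, 38]);
translate([218, 398, 555]) cube([293, 58, 38]);
translate([218, 398, 824]) cube([293, 58, 38]);
translate([218, 398, 1093]) cube([293, 58, 38]);


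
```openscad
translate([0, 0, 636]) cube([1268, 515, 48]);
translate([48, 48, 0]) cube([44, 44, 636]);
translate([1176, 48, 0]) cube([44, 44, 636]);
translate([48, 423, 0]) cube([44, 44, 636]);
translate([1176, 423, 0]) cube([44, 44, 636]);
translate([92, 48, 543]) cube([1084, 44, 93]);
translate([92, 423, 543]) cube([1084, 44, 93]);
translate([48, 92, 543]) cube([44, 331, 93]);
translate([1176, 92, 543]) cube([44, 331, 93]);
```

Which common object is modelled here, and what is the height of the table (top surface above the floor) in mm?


A table. The table height is 684 mm.

A 1268×515×48 slab sits at z = 636 on four 44 mm square posts — a table. The top surface is at 636 + 48 = 684 mm.


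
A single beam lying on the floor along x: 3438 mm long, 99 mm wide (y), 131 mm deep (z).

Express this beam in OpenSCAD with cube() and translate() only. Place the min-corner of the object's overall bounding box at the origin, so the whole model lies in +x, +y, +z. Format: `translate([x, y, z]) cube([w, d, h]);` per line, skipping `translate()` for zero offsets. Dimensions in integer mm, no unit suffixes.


cube([3438, 99, 131]);


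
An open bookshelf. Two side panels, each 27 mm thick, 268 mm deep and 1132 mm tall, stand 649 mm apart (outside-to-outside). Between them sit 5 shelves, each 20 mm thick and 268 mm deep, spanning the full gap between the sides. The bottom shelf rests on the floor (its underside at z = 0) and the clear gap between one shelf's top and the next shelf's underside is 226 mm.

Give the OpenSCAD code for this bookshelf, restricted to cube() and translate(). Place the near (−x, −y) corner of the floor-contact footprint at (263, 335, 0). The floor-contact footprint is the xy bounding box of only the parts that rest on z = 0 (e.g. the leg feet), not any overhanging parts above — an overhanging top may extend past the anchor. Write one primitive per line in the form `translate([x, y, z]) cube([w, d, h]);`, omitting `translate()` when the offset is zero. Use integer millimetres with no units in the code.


translate([263, 335, 0]) cube([27, 268, 1132]);
translate([885, 335, 0]) cube([27, 268, 1132]);
translate([290, 335, 0]) cube([595, 268, 20]);
translate([290, 335, 246]) cube([595, 268, 20]);
translate([290, 335, 492]) cube([595, 268, 20]);
translate([290, 335, 738]) cube([595, 268, 20]);
translate([290, 335, 984]) cube([595, 268, 20]);


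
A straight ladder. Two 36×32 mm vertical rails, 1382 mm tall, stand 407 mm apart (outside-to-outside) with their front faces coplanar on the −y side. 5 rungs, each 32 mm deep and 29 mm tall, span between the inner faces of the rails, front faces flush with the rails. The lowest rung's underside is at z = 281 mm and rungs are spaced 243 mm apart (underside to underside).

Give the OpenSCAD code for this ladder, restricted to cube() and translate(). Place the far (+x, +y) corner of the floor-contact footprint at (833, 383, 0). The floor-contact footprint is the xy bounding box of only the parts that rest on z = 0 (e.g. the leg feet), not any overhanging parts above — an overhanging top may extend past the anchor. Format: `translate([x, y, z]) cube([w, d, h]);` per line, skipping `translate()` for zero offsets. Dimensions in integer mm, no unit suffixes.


translate([426, 351, 0]) cube([36, 32, 1382]);
translate([797, 351, 0]) cube([36, 32, 1382]);
translate([462, 351, 281]) cube([335, 32, 29]);
translate([462, 351, 524]) cube([335, 32, 29]);
translate([462, 351, 767]) cube([335, 32, 29]);
translate([462, 351, 1010]) cube([335, 32, 29]);
translate([462, 351, 1253]) cube([335, 32, 29]);


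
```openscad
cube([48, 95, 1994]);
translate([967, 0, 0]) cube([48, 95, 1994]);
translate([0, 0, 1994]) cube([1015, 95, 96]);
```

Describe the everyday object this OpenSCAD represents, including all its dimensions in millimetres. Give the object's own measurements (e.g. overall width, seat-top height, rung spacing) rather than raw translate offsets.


A door frame. The clear opening is 919 mm wide and 1994 mm high. Two 48 mm wide jambs, 95 mm deep, stand either side of the opening from the floor to the top of the opening. A 96 mm thick head sits across the top of both jambs, spanning the full outside width of the frame.


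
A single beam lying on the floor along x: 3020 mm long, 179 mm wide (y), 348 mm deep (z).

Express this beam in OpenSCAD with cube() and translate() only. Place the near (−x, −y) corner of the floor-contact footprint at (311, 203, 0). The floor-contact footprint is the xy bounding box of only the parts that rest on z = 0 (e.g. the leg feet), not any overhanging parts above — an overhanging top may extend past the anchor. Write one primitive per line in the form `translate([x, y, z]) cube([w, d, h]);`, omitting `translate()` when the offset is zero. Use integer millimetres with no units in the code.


translate([311, 203, 0]) cube([3020, 179, 348]);


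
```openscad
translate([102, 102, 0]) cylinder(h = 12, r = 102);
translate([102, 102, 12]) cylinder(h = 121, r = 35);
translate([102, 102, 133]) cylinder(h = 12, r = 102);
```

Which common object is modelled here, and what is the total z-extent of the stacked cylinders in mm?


A spool. The overall height is 145 mm.

Three coaxial cylinders, large–small–large — a spool. Two 12 mm flanges and a 121 mm core give 12 + 121 + 12 = 145 mm.


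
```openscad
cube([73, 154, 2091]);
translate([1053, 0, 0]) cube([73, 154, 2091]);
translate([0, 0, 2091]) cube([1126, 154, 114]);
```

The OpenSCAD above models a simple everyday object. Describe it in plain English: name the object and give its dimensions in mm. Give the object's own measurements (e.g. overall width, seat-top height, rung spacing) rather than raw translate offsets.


A door frame. The clear opening is 980 mm wide and 2091 mm high. Two 73 mm wide jambs, 154 mm deep, stand either side of the opening from the floor to the top of the opening. A 114 mm thick head sits across the top of both jambs, spanning the full outside width of the frame.


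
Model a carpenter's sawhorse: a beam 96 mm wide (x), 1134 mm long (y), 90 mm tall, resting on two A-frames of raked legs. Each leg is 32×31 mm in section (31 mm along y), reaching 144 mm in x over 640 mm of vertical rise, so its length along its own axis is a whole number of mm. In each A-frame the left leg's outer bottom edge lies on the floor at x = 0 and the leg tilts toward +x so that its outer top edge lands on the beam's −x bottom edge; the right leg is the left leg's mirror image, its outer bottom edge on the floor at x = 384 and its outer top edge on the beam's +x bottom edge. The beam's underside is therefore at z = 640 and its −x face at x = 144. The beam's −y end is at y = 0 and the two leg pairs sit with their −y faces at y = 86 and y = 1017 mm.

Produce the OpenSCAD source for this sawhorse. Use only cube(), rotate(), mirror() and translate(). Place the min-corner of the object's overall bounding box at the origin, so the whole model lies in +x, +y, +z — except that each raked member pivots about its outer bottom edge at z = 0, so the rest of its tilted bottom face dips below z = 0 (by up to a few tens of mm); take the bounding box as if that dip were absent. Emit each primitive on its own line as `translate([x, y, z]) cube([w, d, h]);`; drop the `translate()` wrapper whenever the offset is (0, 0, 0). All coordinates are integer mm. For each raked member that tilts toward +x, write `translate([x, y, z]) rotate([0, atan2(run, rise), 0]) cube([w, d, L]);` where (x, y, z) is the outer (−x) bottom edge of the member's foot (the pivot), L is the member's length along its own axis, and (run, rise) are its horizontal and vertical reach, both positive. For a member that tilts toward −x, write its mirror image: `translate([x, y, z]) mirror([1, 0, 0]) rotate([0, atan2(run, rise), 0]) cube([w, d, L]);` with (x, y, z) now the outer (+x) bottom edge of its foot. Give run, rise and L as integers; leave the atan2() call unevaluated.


translate([144, 0, 640]) cube([96, 1134, 90]);
translate([0, 86, 0]) rotate([0, atan2(144, 640), 0]) cube([32, 31, 656]);
translate([384, 86, 0]) mirror([1, 0, 0]) rotate([0, atan2(144, 640), 0]) cube([32, 31, 656]);
translate([0, 1017, 0]) rotate([0, atan2(144, 640), 0]) cube([32, 31, 656]);
translate([384, 1017, 0]) mirror([1, 0, 0]) rotate([0, atan2(144, 640), 0]) cube([32, 31, 656]);


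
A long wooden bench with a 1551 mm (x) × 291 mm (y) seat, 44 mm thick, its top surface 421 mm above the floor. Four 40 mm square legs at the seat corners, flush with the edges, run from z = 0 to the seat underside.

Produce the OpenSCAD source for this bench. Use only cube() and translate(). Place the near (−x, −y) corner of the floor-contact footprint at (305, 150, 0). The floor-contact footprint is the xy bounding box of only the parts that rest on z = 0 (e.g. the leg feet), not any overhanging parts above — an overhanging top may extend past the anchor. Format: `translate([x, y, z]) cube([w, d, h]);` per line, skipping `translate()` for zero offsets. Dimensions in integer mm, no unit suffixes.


translate([305, 150, 377]) cube([1551, 291, 44]);
translate([305, 150, 0]) cube([40, 40, 377]);
translate([305, 401, 0]) cube([40, 40, 377]);
translate([1816, 150, 0]) cube([40, 40, 377]);
translate([1816, 401, 0]) cube([40, 40, 377]);


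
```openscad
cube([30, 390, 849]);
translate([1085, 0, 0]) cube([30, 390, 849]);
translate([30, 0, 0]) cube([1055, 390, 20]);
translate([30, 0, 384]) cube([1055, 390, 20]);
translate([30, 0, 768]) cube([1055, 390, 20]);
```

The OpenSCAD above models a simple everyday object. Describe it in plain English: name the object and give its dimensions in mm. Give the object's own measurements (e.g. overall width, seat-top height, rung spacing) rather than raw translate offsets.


An open bookshelf. Two side panels, each 30 mm thick, 390 mm deep and 849 mm tall, stand 1115 mm apart (outside-to-outside). Between them sit 3 shelves, each 20 mm thick and 390 mm deep, spanning the full gap between the sides. The bottom shelf rests on the floor (its underside at z = 0) and the clear gap between one shelf's top and the next shelf's underside is 364 mm.
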